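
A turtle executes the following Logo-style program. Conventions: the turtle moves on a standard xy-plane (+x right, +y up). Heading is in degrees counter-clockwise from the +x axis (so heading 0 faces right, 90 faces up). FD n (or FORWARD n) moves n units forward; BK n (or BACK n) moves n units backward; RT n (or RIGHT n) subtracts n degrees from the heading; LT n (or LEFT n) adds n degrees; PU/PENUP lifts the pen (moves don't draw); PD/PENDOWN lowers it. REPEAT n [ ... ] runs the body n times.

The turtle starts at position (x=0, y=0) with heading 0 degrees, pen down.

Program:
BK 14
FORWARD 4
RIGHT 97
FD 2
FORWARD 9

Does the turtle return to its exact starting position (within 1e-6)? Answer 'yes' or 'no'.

Executing turtle program step by step:
Start: pos=(0,0), heading=0, pen down
BK 14: (0,0) -> (-14,0) [heading=0, draw]
FD 4: (-14,0) -> (-10,0) [heading=0, draw]
RT 97: heading 0 -> 263
FD 2: (-10,0) -> (-10.244,-1.985) [heading=263, draw]
FD 9: (-10.244,-1.985) -> (-11.341,-10.918) [heading=263, draw]
Final: pos=(-11.341,-10.918), heading=263, 4 segment(s) drawn

Start position: (0, 0)
Final position: (-11.341, -10.918)
Distance = 15.742; >= 1e-6 -> NOT closed

Answer: no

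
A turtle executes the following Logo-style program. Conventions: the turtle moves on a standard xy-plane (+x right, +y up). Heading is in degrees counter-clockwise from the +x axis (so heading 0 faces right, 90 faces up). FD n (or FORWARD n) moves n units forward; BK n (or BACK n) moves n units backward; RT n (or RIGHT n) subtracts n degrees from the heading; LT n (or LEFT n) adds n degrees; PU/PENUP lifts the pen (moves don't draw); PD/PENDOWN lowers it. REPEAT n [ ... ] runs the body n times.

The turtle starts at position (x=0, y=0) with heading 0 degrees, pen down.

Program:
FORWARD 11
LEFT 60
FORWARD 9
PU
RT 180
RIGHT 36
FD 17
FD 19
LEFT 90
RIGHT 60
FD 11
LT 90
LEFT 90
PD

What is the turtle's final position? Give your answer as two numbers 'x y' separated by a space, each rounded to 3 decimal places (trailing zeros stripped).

Answer: -23.853 -15.747

Derivation:
Executing turtle program step by step:
Start: pos=(0,0), heading=0, pen down
FD 11: (0,0) -> (11,0) [heading=0, draw]
LT 60: heading 0 -> 60
FD 9: (11,0) -> (15.5,7.794) [heading=60, draw]
PU: pen up
RT 180: heading 60 -> 240
RT 36: heading 240 -> 204
FD 17: (15.5,7.794) -> (-0.03,0.88) [heading=204, move]
FD 19: (-0.03,0.88) -> (-17.388,-6.848) [heading=204, move]
LT 90: heading 204 -> 294
RT 60: heading 294 -> 234
FD 11: (-17.388,-6.848) -> (-23.853,-15.747) [heading=234, move]
LT 90: heading 234 -> 324
LT 90: heading 324 -> 54
PD: pen down
Final: pos=(-23.853,-15.747), heading=54, 2 segment(s) drawn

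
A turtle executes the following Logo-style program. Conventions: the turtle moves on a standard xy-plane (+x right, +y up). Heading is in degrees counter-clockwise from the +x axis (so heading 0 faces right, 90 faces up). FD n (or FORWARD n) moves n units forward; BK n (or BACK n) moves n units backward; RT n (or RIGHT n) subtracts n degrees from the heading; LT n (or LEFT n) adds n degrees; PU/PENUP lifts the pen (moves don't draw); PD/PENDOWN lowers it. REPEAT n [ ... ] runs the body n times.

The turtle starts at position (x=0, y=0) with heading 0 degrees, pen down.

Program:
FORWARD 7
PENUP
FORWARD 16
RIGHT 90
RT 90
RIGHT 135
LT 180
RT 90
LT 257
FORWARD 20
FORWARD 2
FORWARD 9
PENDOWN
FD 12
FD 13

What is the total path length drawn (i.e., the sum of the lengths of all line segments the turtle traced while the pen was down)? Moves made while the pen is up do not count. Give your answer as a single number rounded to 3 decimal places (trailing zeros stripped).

Answer: 32

Derivation:
Executing turtle program step by step:
Start: pos=(0,0), heading=0, pen down
FD 7: (0,0) -> (7,0) [heading=0, draw]
PU: pen up
FD 16: (7,0) -> (23,0) [heading=0, move]
RT 90: heading 0 -> 270
RT 90: heading 270 -> 180
RT 135: heading 180 -> 45
LT 180: heading 45 -> 225
RT 90: heading 225 -> 135
LT 257: heading 135 -> 32
FD 20: (23,0) -> (39.961,10.598) [heading=32, move]
FD 2: (39.961,10.598) -> (41.657,11.658) [heading=32, move]
FD 9: (41.657,11.658) -> (49.289,16.427) [heading=32, move]
PD: pen down
FD 12: (49.289,16.427) -> (59.466,22.787) [heading=32, draw]
FD 13: (59.466,22.787) -> (70.491,29.675) [heading=32, draw]
Final: pos=(70.491,29.675), heading=32, 3 segment(s) drawn

Segment lengths:
  seg 1: (0,0) -> (7,0), length = 7
  seg 2: (49.289,16.427) -> (59.466,22.787), length = 12
  seg 3: (59.466,22.787) -> (70.491,29.675), length = 13
Total = 32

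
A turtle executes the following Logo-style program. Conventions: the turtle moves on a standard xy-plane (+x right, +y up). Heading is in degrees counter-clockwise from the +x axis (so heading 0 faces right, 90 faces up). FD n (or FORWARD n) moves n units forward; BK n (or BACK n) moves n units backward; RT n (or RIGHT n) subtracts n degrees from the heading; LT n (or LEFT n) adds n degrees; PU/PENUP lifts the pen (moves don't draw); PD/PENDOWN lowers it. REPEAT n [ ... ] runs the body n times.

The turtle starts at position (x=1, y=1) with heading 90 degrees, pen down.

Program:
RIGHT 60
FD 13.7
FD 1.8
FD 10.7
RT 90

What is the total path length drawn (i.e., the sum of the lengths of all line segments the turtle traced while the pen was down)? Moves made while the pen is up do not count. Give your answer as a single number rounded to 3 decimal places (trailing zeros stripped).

Executing turtle program step by step:
Start: pos=(1,1), heading=90, pen down
RT 60: heading 90 -> 30
FD 13.7: (1,1) -> (12.865,7.85) [heading=30, draw]
FD 1.8: (12.865,7.85) -> (14.423,8.75) [heading=30, draw]
FD 10.7: (14.423,8.75) -> (23.69,14.1) [heading=30, draw]
RT 90: heading 30 -> 300
Final: pos=(23.69,14.1), heading=300, 3 segment(s) drawn

Segment lengths:
  seg 1: (1,1) -> (12.865,7.85), length = 13.7
  seg 2: (12.865,7.85) -> (14.423,8.75), length = 1.8
  seg 3: (14.423,8.75) -> (23.69,14.1), length = 10.7
Total = 26.2

Answer: 26.2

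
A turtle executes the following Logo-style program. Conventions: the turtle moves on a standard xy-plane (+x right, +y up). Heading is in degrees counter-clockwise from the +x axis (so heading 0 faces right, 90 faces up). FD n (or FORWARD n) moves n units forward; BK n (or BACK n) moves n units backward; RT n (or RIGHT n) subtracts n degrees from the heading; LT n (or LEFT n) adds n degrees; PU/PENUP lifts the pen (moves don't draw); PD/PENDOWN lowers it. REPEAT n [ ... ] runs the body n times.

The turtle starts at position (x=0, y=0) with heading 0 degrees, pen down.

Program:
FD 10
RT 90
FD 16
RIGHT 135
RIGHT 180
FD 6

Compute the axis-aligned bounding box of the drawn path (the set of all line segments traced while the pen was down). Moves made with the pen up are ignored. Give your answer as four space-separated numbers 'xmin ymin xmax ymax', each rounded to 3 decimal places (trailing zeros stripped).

Executing turtle program step by step:
Start: pos=(0,0), heading=0, pen down
FD 10: (0,0) -> (10,0) [heading=0, draw]
RT 90: heading 0 -> 270
FD 16: (10,0) -> (10,-16) [heading=270, draw]
RT 135: heading 270 -> 135
RT 180: heading 135 -> 315
FD 6: (10,-16) -> (14.243,-20.243) [heading=315, draw]
Final: pos=(14.243,-20.243), heading=315, 3 segment(s) drawn

Segment endpoints: x in {0, 10, 10, 14.243}, y in {-20.243, -16, 0}
xmin=0, ymin=-20.243, xmax=14.243, ymax=0

Answer: 0 -20.243 14.243 0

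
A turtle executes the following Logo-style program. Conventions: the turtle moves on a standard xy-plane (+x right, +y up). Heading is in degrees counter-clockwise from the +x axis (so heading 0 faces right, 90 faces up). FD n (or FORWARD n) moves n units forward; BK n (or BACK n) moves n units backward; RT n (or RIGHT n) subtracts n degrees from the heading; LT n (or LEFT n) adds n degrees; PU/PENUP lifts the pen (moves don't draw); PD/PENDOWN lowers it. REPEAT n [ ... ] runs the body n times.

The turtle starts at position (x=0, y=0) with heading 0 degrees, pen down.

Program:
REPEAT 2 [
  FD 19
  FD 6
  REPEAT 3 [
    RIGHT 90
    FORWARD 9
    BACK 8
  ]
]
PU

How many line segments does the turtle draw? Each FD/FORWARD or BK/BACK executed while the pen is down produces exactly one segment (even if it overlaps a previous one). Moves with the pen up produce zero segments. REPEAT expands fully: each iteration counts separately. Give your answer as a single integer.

Answer: 16

Derivation:
Executing turtle program step by step:
Start: pos=(0,0), heading=0, pen down
REPEAT 2 [
  -- iteration 1/2 --
  FD 19: (0,0) -> (19,0) [heading=0, draw]
  FD 6: (19,0) -> (25,0) [heading=0, draw]
  REPEAT 3 [
    -- iteration 1/3 --
    RT 90: heading 0 -> 270
    FD 9: (25,0) -> (25,-9) [heading=270, draw]
    BK 8: (25,-9) -> (25,-1) [heading=270, draw]
    -- iteration 2/3 --
    RT 90: heading 270 -> 180
    FD 9: (25,-1) -> (16,-1) [heading=180, draw]
    BK 8: (16,-1) -> (24,-1) [heading=180, draw]
    -- iteration 3/3 --
    RT 90: heading 180 -> 90
    FD 9: (24,-1) -> (24,8) [heading=90, draw]
    BK 8: (24,8) -> (24,0) [heading=90, draw]
  ]
  -- iteration 2/2 --
  FD 19: (24,0) -> (24,19) [heading=90, draw]
  FD 6: (24,19) -> (24,25) [heading=90, draw]
  REPEAT 3 [
    -- iteration 1/3 --
    RT 90: heading 90 -> 0
    FD 9: (24,25) -> (33,25) [heading=0, draw]
    BK 8: (33,25) -> (25,25) [heading=0, draw]
    -- iteration 2/3 --
    RT 90: heading 0 -> 270
    FD 9: (25,25) -> (25,16) [heading=270, draw]
    BK 8: (25,16) -> (25,24) [heading=270, draw]
    -- iteration 3/3 --
    RT 90: heading 270 -> 180
    FD 9: (25,24) -> (16,24) [heading=180, draw]
    BK 8: (16,24) -> (24,24) [heading=180, draw]
  ]
]
PU: pen up
Final: pos=(24,24), heading=180, 16 segment(s) drawn
Segments drawn: 16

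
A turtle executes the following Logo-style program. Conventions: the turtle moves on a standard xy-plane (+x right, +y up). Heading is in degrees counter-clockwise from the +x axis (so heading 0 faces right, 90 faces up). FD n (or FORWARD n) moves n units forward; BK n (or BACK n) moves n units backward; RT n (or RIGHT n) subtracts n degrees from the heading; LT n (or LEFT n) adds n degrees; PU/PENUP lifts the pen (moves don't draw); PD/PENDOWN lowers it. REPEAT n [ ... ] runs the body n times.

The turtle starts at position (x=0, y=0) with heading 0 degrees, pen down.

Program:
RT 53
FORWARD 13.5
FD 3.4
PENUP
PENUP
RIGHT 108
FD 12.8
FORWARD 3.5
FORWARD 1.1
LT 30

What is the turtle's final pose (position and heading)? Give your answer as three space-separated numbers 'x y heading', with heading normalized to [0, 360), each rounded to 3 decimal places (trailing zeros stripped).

Executing turtle program step by step:
Start: pos=(0,0), heading=0, pen down
RT 53: heading 0 -> 307
FD 13.5: (0,0) -> (8.125,-10.782) [heading=307, draw]
FD 3.4: (8.125,-10.782) -> (10.171,-13.497) [heading=307, draw]
PU: pen up
PU: pen up
RT 108: heading 307 -> 199
FD 12.8: (10.171,-13.497) -> (-1.932,-17.664) [heading=199, move]
FD 3.5: (-1.932,-17.664) -> (-5.241,-18.804) [heading=199, move]
FD 1.1: (-5.241,-18.804) -> (-6.281,-19.162) [heading=199, move]
LT 30: heading 199 -> 229
Final: pos=(-6.281,-19.162), heading=229, 2 segment(s) drawn

Answer: -6.281 -19.162 229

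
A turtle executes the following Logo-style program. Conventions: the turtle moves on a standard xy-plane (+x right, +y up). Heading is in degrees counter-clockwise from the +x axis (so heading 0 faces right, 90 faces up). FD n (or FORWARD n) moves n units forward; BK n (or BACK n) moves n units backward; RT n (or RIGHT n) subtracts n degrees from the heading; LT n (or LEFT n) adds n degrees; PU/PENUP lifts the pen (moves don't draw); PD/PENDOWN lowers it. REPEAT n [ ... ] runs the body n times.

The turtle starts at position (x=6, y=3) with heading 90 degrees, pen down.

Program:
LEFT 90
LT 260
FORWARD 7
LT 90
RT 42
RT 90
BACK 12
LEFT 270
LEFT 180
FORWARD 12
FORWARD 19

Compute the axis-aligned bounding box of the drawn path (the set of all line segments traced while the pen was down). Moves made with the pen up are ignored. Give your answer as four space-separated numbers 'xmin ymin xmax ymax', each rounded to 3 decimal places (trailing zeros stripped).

Answer: -21.326 2.506 7.216 26.934

Derivation:
Executing turtle program step by step:
Start: pos=(6,3), heading=90, pen down
LT 90: heading 90 -> 180
LT 260: heading 180 -> 80
FD 7: (6,3) -> (7.216,9.894) [heading=80, draw]
LT 90: heading 80 -> 170
RT 42: heading 170 -> 128
RT 90: heading 128 -> 38
BK 12: (7.216,9.894) -> (-2.241,2.506) [heading=38, draw]
LT 270: heading 38 -> 308
LT 180: heading 308 -> 128
FD 12: (-2.241,2.506) -> (-9.629,11.962) [heading=128, draw]
FD 19: (-9.629,11.962) -> (-21.326,26.934) [heading=128, draw]
Final: pos=(-21.326,26.934), heading=128, 4 segment(s) drawn

Segment endpoints: x in {-21.326, -9.629, -2.241, 6, 7.216}, y in {2.506, 3, 9.894, 11.962, 26.934}
xmin=-21.326, ymin=2.506, xmax=7.216, ymax=26.934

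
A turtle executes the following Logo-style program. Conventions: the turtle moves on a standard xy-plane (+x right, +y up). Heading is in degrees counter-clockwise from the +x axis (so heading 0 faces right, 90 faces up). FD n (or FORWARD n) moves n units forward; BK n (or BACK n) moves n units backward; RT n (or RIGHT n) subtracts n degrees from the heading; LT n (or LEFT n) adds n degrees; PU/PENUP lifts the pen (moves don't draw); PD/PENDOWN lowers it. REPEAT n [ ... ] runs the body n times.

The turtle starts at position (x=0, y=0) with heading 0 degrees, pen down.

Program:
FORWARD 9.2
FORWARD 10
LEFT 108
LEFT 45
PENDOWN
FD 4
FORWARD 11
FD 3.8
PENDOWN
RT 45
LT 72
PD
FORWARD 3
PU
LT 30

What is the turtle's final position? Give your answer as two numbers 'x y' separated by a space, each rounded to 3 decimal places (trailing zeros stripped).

Answer: -0.551 8.535

Derivation:
Executing turtle program step by step:
Start: pos=(0,0), heading=0, pen down
FD 9.2: (0,0) -> (9.2,0) [heading=0, draw]
FD 10: (9.2,0) -> (19.2,0) [heading=0, draw]
LT 108: heading 0 -> 108
LT 45: heading 108 -> 153
PD: pen down
FD 4: (19.2,0) -> (15.636,1.816) [heading=153, draw]
FD 11: (15.636,1.816) -> (5.835,6.81) [heading=153, draw]
FD 3.8: (5.835,6.81) -> (2.449,8.535) [heading=153, draw]
PD: pen down
RT 45: heading 153 -> 108
LT 72: heading 108 -> 180
PD: pen down
FD 3: (2.449,8.535) -> (-0.551,8.535) [heading=180, draw]
PU: pen up
LT 30: heading 180 -> 210
Final: pos=(-0.551,8.535), heading=210, 6 segment(s) drawn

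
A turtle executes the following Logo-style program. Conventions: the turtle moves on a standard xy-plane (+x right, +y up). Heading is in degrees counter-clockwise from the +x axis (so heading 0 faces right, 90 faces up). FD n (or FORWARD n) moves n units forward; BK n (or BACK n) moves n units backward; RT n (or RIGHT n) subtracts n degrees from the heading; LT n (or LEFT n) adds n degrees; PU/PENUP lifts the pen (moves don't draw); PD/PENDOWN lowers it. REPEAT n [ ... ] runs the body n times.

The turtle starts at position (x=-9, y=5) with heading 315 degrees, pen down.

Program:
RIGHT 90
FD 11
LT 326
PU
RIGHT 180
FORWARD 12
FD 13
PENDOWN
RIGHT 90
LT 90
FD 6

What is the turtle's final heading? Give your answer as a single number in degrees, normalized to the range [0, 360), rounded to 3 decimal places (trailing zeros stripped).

Answer: 11

Derivation:
Executing turtle program step by step:
Start: pos=(-9,5), heading=315, pen down
RT 90: heading 315 -> 225
FD 11: (-9,5) -> (-16.778,-2.778) [heading=225, draw]
LT 326: heading 225 -> 191
PU: pen up
RT 180: heading 191 -> 11
FD 12: (-16.778,-2.778) -> (-4.999,-0.488) [heading=11, move]
FD 13: (-4.999,-0.488) -> (7.763,1.992) [heading=11, move]
PD: pen down
RT 90: heading 11 -> 281
LT 90: heading 281 -> 11
FD 6: (7.763,1.992) -> (13.652,3.137) [heading=11, draw]
Final: pos=(13.652,3.137), heading=11, 2 segment(s) drawn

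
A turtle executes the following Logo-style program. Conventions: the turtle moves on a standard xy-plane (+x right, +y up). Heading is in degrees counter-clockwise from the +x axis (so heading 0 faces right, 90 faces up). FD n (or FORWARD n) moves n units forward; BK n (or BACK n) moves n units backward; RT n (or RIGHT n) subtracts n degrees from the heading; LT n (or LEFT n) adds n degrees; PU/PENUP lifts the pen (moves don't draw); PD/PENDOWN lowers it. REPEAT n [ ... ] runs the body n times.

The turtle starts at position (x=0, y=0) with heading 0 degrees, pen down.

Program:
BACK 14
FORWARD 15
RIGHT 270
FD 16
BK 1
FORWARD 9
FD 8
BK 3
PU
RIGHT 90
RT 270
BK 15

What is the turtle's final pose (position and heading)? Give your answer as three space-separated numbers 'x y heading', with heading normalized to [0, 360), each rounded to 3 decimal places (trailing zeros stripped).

Executing turtle program step by step:
Start: pos=(0,0), heading=0, pen down
BK 14: (0,0) -> (-14,0) [heading=0, draw]
FD 15: (-14,0) -> (1,0) [heading=0, draw]
RT 270: heading 0 -> 90
FD 16: (1,0) -> (1,16) [heading=90, draw]
BK 1: (1,16) -> (1,15) [heading=90, draw]
FD 9: (1,15) -> (1,24) [heading=90, draw]
FD 8: (1,24) -> (1,32) [heading=90, draw]
BK 3: (1,32) -> (1,29) [heading=90, draw]
PU: pen up
RT 90: heading 90 -> 0
RT 270: heading 0 -> 90
BK 15: (1,29) -> (1,14) [heading=90, move]
Final: pos=(1,14), heading=90, 7 segment(s) drawn

Answer: 1 14 90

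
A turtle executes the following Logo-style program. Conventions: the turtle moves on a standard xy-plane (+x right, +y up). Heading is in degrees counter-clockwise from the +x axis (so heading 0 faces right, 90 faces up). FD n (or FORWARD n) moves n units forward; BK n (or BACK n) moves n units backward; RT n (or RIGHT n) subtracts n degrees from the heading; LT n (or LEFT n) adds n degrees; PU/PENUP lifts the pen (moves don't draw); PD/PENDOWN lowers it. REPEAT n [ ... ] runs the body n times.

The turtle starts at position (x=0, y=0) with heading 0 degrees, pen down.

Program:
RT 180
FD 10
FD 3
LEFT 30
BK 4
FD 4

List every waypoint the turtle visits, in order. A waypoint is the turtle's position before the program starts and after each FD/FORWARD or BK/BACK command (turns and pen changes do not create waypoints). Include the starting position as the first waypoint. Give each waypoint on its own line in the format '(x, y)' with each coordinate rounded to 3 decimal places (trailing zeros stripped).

Answer: (0, 0)
(-10, 0)
(-13, 0)
(-9.536, 2)
(-13, 0)

Derivation:
Executing turtle program step by step:
Start: pos=(0,0), heading=0, pen down
RT 180: heading 0 -> 180
FD 10: (0,0) -> (-10,0) [heading=180, draw]
FD 3: (-10,0) -> (-13,0) [heading=180, draw]
LT 30: heading 180 -> 210
BK 4: (-13,0) -> (-9.536,2) [heading=210, draw]
FD 4: (-9.536,2) -> (-13,0) [heading=210, draw]
Final: pos=(-13,0), heading=210, 4 segment(s) drawn
Waypoints (5 total):
(0, 0)
(-10, 0)
(-13, 0)
(-9.536, 2)
(-13, 0)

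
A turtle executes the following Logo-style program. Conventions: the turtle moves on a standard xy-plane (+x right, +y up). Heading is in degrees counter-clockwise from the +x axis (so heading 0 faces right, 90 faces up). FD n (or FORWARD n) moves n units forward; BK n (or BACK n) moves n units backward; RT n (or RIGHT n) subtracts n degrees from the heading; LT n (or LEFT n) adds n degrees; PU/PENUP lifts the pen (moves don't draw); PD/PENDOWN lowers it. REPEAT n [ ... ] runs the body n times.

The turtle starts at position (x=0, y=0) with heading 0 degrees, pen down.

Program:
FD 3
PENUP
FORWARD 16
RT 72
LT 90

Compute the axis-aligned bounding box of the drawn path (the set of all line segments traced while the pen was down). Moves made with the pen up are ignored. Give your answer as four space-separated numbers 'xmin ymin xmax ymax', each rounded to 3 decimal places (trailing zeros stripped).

Executing turtle program step by step:
Start: pos=(0,0), heading=0, pen down
FD 3: (0,0) -> (3,0) [heading=0, draw]
PU: pen up
FD 16: (3,0) -> (19,0) [heading=0, move]
RT 72: heading 0 -> 288
LT 90: heading 288 -> 18
Final: pos=(19,0), heading=18, 1 segment(s) drawn

Segment endpoints: x in {0, 3}, y in {0}
xmin=0, ymin=0, xmax=3, ymax=0

Answer: 0 0 3 0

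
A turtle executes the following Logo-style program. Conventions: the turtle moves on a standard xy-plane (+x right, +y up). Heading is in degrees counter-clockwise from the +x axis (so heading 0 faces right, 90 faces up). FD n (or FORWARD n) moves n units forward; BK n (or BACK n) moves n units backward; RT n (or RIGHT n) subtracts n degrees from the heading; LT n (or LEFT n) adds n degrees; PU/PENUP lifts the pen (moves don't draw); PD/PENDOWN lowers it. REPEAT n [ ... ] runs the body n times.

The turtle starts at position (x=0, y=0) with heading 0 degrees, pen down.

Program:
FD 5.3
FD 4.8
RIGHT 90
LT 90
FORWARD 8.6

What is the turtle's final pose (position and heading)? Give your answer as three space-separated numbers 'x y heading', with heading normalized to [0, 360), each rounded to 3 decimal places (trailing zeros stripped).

Executing turtle program step by step:
Start: pos=(0,0), heading=0, pen down
FD 5.3: (0,0) -> (5.3,0) [heading=0, draw]
FD 4.8: (5.3,0) -> (10.1,0) [heading=0, draw]
RT 90: heading 0 -> 270
LT 90: heading 270 -> 0
FD 8.6: (10.1,0) -> (18.7,0) [heading=0, draw]
Final: pos=(18.7,0), heading=0, 3 segment(s) drawn

Answer: 18.7 0 0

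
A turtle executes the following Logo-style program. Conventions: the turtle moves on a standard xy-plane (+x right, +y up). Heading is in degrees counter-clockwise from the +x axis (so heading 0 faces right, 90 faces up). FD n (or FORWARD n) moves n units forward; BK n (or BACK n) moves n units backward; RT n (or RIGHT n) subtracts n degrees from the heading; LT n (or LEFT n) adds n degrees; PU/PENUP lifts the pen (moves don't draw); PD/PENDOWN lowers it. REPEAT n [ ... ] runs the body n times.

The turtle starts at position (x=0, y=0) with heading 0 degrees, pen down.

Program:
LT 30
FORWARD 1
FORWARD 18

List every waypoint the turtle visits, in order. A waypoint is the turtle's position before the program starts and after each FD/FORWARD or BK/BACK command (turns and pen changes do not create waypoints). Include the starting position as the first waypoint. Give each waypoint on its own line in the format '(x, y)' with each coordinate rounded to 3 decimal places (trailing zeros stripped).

Executing turtle program step by step:
Start: pos=(0,0), heading=0, pen down
LT 30: heading 0 -> 30
FD 1: (0,0) -> (0.866,0.5) [heading=30, draw]
FD 18: (0.866,0.5) -> (16.454,9.5) [heading=30, draw]
Final: pos=(16.454,9.5), heading=30, 2 segment(s) drawn
Waypoints (3 total):
(0, 0)
(0.866, 0.5)
(16.454, 9.5)

Answer: (0, 0)
(0.866, 0.5)
(16.454, 9.5)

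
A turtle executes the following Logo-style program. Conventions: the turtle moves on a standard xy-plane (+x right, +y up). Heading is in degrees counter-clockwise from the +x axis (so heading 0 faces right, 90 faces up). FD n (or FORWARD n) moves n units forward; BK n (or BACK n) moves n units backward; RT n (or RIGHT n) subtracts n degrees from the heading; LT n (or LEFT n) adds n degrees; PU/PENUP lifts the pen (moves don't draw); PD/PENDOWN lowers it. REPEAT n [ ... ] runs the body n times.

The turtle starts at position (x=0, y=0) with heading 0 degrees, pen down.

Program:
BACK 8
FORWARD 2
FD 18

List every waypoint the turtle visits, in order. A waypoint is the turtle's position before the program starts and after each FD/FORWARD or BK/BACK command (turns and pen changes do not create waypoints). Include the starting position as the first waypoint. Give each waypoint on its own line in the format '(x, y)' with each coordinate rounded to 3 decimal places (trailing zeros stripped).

Executing turtle program step by step:
Start: pos=(0,0), heading=0, pen down
BK 8: (0,0) -> (-8,0) [heading=0, draw]
FD 2: (-8,0) -> (-6,0) [heading=0, draw]
FD 18: (-6,0) -> (12,0) [heading=0, draw]
Final: pos=(12,0), heading=0, 3 segment(s) drawn
Waypoints (4 total):
(0, 0)
(-8, 0)
(-6, 0)
(12, 0)

Answer: (0, 0)
(-8, 0)
(-6, 0)
(12, 0)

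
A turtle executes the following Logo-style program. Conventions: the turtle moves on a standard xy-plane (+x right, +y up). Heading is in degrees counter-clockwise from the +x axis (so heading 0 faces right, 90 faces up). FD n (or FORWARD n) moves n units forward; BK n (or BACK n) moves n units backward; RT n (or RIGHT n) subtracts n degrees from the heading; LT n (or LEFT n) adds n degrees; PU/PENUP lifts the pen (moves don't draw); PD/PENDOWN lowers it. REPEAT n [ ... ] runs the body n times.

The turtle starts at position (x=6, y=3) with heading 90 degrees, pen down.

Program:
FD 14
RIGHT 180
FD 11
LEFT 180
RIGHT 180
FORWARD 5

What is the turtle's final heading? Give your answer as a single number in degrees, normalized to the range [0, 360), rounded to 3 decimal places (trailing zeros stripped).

Executing turtle program step by step:
Start: pos=(6,3), heading=90, pen down
FD 14: (6,3) -> (6,17) [heading=90, draw]
RT 180: heading 90 -> 270
FD 11: (6,17) -> (6,6) [heading=270, draw]
LT 180: heading 270 -> 90
RT 180: heading 90 -> 270
FD 5: (6,6) -> (6,1) [heading=270, draw]
Final: pos=(6,1), heading=270, 3 segment(s) drawn

Answer: 270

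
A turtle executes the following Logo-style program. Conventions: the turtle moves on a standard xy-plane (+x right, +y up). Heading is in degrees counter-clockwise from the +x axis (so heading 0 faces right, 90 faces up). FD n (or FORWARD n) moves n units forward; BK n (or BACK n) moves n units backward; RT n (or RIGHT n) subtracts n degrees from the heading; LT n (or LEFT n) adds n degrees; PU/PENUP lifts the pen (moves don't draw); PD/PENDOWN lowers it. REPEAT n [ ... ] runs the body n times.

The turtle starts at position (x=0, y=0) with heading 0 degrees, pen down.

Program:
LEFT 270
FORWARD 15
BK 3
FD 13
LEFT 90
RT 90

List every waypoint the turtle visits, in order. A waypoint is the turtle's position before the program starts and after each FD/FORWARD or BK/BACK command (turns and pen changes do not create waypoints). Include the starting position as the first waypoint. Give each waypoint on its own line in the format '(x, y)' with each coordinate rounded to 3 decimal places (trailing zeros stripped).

Answer: (0, 0)
(0, -15)
(0, -12)
(0, -25)

Derivation:
Executing turtle program step by step:
Start: pos=(0,0), heading=0, pen down
LT 270: heading 0 -> 270
FD 15: (0,0) -> (0,-15) [heading=270, draw]
BK 3: (0,-15) -> (0,-12) [heading=270, draw]
FD 13: (0,-12) -> (0,-25) [heading=270, draw]
LT 90: heading 270 -> 0
RT 90: heading 0 -> 270
Final: pos=(0,-25), heading=270, 3 segment(s) drawn
Waypoints (4 total):
(0, 0)
(0, -15)
(0, -12)
(0, -25)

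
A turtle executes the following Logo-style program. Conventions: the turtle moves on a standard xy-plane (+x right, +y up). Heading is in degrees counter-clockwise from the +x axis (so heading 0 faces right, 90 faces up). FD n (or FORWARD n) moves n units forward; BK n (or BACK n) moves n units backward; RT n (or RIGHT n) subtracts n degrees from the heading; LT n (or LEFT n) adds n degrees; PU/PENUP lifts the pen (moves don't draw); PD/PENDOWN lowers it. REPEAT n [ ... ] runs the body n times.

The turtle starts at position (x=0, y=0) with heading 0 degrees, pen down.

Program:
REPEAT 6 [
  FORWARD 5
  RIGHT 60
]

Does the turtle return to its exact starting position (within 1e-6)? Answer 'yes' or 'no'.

Executing turtle program step by step:
Start: pos=(0,0), heading=0, pen down
REPEAT 6 [
  -- iteration 1/6 --
  FD 5: (0,0) -> (5,0) [heading=0, draw]
  RT 60: heading 0 -> 300
  -- iteration 2/6 --
  FD 5: (5,0) -> (7.5,-4.33) [heading=300, draw]
  RT 60: heading 300 -> 240
  -- iteration 3/6 --
  FD 5: (7.5,-4.33) -> (5,-8.66) [heading=240, draw]
  RT 60: heading 240 -> 180
  -- iteration 4/6 --
  FD 5: (5,-8.66) -> (0,-8.66) [heading=180, draw]
  RT 60: heading 180 -> 120
  -- iteration 5/6 --
  FD 5: (0,-8.66) -> (-2.5,-4.33) [heading=120, draw]
  RT 60: heading 120 -> 60
  -- iteration 6/6 --
  FD 5: (-2.5,-4.33) -> (0,0) [heading=60, draw]
  RT 60: heading 60 -> 0
]
Final: pos=(0,0), heading=0, 6 segment(s) drawn

Start position: (0, 0)
Final position: (0, 0)
Distance = 0; < 1e-6 -> CLOSED

Answer: yes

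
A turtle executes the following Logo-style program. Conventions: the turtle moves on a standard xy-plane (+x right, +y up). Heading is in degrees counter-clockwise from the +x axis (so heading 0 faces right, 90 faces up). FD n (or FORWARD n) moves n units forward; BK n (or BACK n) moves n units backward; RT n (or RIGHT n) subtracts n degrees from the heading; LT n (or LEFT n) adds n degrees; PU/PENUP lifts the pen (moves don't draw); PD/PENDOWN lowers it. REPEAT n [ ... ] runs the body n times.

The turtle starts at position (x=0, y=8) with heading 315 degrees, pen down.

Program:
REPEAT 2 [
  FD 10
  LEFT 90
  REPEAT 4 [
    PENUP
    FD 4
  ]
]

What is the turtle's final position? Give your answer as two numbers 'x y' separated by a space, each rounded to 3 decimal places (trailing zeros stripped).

Executing turtle program step by step:
Start: pos=(0,8), heading=315, pen down
REPEAT 2 [
  -- iteration 1/2 --
  FD 10: (0,8) -> (7.071,0.929) [heading=315, draw]
  LT 90: heading 315 -> 45
  REPEAT 4 [
    -- iteration 1/4 --
    PU: pen up
    FD 4: (7.071,0.929) -> (9.899,3.757) [heading=45, move]
    -- iteration 2/4 --
    PU: pen up
    FD 4: (9.899,3.757) -> (12.728,6.586) [heading=45, move]
    -- iteration 3/4 --
    PU: pen up
    FD 4: (12.728,6.586) -> (15.556,9.414) [heading=45, move]
    -- iteration 4/4 --
    PU: pen up
    FD 4: (15.556,9.414) -> (18.385,12.243) [heading=45, move]
  ]
  -- iteration 2/2 --
  FD 10: (18.385,12.243) -> (25.456,19.314) [heading=45, move]
  LT 90: heading 45 -> 135
  REPEAT 4 [
    -- iteration 1/4 --
    PU: pen up
    FD 4: (25.456,19.314) -> (22.627,22.142) [heading=135, move]
    -- iteration 2/4 --
    PU: pen up
    FD 4: (22.627,22.142) -> (19.799,24.971) [heading=135, move]
    -- iteration 3/4 --
    PU: pen up
    FD 4: (19.799,24.971) -> (16.971,27.799) [heading=135, move]
    -- iteration 4/4 --
    PU: pen up
    FD 4: (16.971,27.799) -> (14.142,30.627) [heading=135, move]
  ]
]
Final: pos=(14.142,30.627), heading=135, 1 segment(s) drawn

Answer: 14.142 30.627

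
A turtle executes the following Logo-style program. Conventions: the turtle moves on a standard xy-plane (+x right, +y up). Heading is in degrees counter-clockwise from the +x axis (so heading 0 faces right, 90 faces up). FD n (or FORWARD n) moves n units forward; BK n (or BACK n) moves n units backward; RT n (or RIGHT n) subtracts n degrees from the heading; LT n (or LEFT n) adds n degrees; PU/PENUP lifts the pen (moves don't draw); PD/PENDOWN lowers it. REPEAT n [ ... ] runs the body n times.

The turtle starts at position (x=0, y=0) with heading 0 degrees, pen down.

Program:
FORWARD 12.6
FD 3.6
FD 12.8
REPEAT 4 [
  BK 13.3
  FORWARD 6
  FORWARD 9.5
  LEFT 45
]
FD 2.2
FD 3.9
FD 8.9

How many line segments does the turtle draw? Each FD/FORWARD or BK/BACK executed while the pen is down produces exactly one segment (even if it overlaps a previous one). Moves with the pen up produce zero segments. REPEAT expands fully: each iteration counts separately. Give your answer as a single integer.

Answer: 18

Derivation:
Executing turtle program step by step:
Start: pos=(0,0), heading=0, pen down
FD 12.6: (0,0) -> (12.6,0) [heading=0, draw]
FD 3.6: (12.6,0) -> (16.2,0) [heading=0, draw]
FD 12.8: (16.2,0) -> (29,0) [heading=0, draw]
REPEAT 4 [
  -- iteration 1/4 --
  BK 13.3: (29,0) -> (15.7,0) [heading=0, draw]
  FD 6: (15.7,0) -> (21.7,0) [heading=0, draw]
  FD 9.5: (21.7,0) -> (31.2,0) [heading=0, draw]
  LT 45: heading 0 -> 45
  -- iteration 2/4 --
  BK 13.3: (31.2,0) -> (21.795,-9.405) [heading=45, draw]
  FD 6: (21.795,-9.405) -> (26.038,-5.162) [heading=45, draw]
  FD 9.5: (26.038,-5.162) -> (32.756,1.556) [heading=45, draw]
  LT 45: heading 45 -> 90
  -- iteration 3/4 --
  BK 13.3: (32.756,1.556) -> (32.756,-11.744) [heading=90, draw]
  FD 6: (32.756,-11.744) -> (32.756,-5.744) [heading=90, draw]
  FD 9.5: (32.756,-5.744) -> (32.756,3.756) [heading=90, draw]
  LT 45: heading 90 -> 135
  -- iteration 4/4 --
  BK 13.3: (32.756,3.756) -> (42.16,-5.649) [heading=135, draw]
  FD 6: (42.16,-5.649) -> (37.918,-1.406) [heading=135, draw]
  FD 9.5: (37.918,-1.406) -> (31.2,5.311) [heading=135, draw]
  LT 45: heading 135 -> 180
]
FD 2.2: (31.2,5.311) -> (29,5.311) [heading=180, draw]
FD 3.9: (29,5.311) -> (25.1,5.311) [heading=180, draw]
FD 8.9: (25.1,5.311) -> (16.2,5.311) [heading=180, draw]
Final: pos=(16.2,5.311), heading=180, 18 segment(s) drawn
Segments drawn: 18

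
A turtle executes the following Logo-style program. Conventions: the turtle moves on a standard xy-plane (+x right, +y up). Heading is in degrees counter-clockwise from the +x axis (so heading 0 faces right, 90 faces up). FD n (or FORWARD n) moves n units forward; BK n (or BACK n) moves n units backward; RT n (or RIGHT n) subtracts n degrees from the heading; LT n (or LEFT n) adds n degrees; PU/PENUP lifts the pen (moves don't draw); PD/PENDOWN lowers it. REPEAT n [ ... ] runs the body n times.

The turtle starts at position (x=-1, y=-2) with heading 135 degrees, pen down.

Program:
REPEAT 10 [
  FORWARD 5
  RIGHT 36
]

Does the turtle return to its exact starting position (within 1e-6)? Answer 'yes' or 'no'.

Answer: yes

Derivation:
Executing turtle program step by step:
Start: pos=(-1,-2), heading=135, pen down
REPEAT 10 [
  -- iteration 1/10 --
  FD 5: (-1,-2) -> (-4.536,1.536) [heading=135, draw]
  RT 36: heading 135 -> 99
  -- iteration 2/10 --
  FD 5: (-4.536,1.536) -> (-5.318,6.474) [heading=99, draw]
  RT 36: heading 99 -> 63
  -- iteration 3/10 --
  FD 5: (-5.318,6.474) -> (-3.048,10.929) [heading=63, draw]
  RT 36: heading 63 -> 27
  -- iteration 4/10 --
  FD 5: (-3.048,10.929) -> (1.407,13.199) [heading=27, draw]
  RT 36: heading 27 -> 351
  -- iteration 5/10 --
  FD 5: (1.407,13.199) -> (6.346,12.417) [heading=351, draw]
  RT 36: heading 351 -> 315
  -- iteration 6/10 --
  FD 5: (6.346,12.417) -> (9.881,8.881) [heading=315, draw]
  RT 36: heading 315 -> 279
  -- iteration 7/10 --
  FD 5: (9.881,8.881) -> (10.663,3.943) [heading=279, draw]
  RT 36: heading 279 -> 243
  -- iteration 8/10 --
  FD 5: (10.663,3.943) -> (8.393,-0.512) [heading=243, draw]
  RT 36: heading 243 -> 207
  -- iteration 9/10 --
  FD 5: (8.393,-0.512) -> (3.938,-2.782) [heading=207, draw]
  RT 36: heading 207 -> 171
  -- iteration 10/10 --
  FD 5: (3.938,-2.782) -> (-1,-2) [heading=171, draw]
  RT 36: heading 171 -> 135
]
Final: pos=(-1,-2), heading=135, 10 segment(s) drawn

Start position: (-1, -2)
Final position: (-1, -2)
Distance = 0; < 1e-6 -> CLOSED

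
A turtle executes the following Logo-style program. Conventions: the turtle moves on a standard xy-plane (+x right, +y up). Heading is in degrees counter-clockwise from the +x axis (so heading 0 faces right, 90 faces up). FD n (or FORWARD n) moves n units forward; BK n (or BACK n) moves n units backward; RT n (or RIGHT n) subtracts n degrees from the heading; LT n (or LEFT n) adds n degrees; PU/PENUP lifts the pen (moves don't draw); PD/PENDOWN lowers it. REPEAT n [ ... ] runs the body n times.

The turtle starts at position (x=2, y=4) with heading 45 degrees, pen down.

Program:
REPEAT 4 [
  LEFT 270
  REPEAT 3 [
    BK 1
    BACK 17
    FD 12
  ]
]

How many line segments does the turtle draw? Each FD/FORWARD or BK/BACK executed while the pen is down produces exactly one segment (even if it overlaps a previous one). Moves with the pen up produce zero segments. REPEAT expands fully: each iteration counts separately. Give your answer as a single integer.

Answer: 36

Derivation:
Executing turtle program step by step:
Start: pos=(2,4), heading=45, pen down
REPEAT 4 [
  -- iteration 1/4 --
  LT 270: heading 45 -> 315
  REPEAT 3 [
    -- iteration 1/3 --
    BK 1: (2,4) -> (1.293,4.707) [heading=315, draw]
    BK 17: (1.293,4.707) -> (-10.728,16.728) [heading=315, draw]
    FD 12: (-10.728,16.728) -> (-2.243,8.243) [heading=315, draw]
    -- iteration 2/3 --
    BK 1: (-2.243,8.243) -> (-2.95,8.95) [heading=315, draw]
    BK 17: (-2.95,8.95) -> (-14.971,20.971) [heading=315, draw]
    FD 12: (-14.971,20.971) -> (-6.485,12.485) [heading=315, draw]
    -- iteration 3/3 --
    BK 1: (-6.485,12.485) -> (-7.192,13.192) [heading=315, draw]
    BK 17: (-7.192,13.192) -> (-19.213,25.213) [heading=315, draw]
    FD 12: (-19.213,25.213) -> (-10.728,16.728) [heading=315, draw]
  ]
  -- iteration 2/4 --
  LT 270: heading 315 -> 225
  REPEAT 3 [
    -- iteration 1/3 --
    BK 1: (-10.728,16.728) -> (-10.021,17.435) [heading=225, draw]
    BK 17: (-10.021,17.435) -> (2,29.456) [heading=225, draw]
    FD 12: (2,29.456) -> (-6.485,20.971) [heading=225, draw]
    -- iteration 2/3 --
    BK 1: (-6.485,20.971) -> (-5.778,21.678) [heading=225, draw]
    BK 17: (-5.778,21.678) -> (6.243,33.698) [heading=225, draw]
    FD 12: (6.243,33.698) -> (-2.243,25.213) [heading=225, draw]
    -- iteration 3/3 --
    BK 1: (-2.243,25.213) -> (-1.536,25.92) [heading=225, draw]
    BK 17: (-1.536,25.92) -> (10.485,37.941) [heading=225, draw]
    FD 12: (10.485,37.941) -> (2,29.456) [heading=225, draw]
  ]
  -- iteration 3/4 --
  LT 270: heading 225 -> 135
  REPEAT 3 [
    -- iteration 1/3 --
    BK 1: (2,29.456) -> (2.707,28.749) [heading=135, draw]
    BK 17: (2.707,28.749) -> (14.728,16.728) [heading=135, draw]
    FD 12: (14.728,16.728) -> (6.243,25.213) [heading=135, draw]
    -- iteration 2/3 --
    BK 1: (6.243,25.213) -> (6.95,24.506) [heading=135, draw]
    BK 17: (6.95,24.506) -> (18.971,12.485) [heading=135, draw]
    FD 12: (18.971,12.485) -> (10.485,20.971) [heading=135, draw]
    -- iteration 3/3 --
    BK 1: (10.485,20.971) -> (11.192,20.263) [heading=135, draw]
    BK 17: (11.192,20.263) -> (23.213,8.243) [heading=135, draw]
    FD 12: (23.213,8.243) -> (14.728,16.728) [heading=135, draw]
  ]
  -- iteration 4/4 --
  LT 270: heading 135 -> 45
  REPEAT 3 [
    -- iteration 1/3 --
    BK 1: (14.728,16.728) -> (14.021,16.021) [heading=45, draw]
    BK 17: (14.021,16.021) -> (2,4) [heading=45, draw]
    FD 12: (2,4) -> (10.485,12.485) [heading=45, draw]
    -- iteration 2/3 --
    BK 1: (10.485,12.485) -> (9.778,11.778) [heading=45, draw]
    BK 17: (9.778,11.778) -> (-2.243,-0.243) [heading=45, draw]
    FD 12: (-2.243,-0.243) -> (6.243,8.243) [heading=45, draw]
    -- iteration 3/3 --
    BK 1: (6.243,8.243) -> (5.536,7.536) [heading=45, draw]
    BK 17: (5.536,7.536) -> (-6.485,-4.485) [heading=45, draw]
    FD 12: (-6.485,-4.485) -> (2,4) [heading=45, draw]
  ]
]
Final: pos=(2,4), heading=45, 36 segment(s) drawn
Segments drawn: 36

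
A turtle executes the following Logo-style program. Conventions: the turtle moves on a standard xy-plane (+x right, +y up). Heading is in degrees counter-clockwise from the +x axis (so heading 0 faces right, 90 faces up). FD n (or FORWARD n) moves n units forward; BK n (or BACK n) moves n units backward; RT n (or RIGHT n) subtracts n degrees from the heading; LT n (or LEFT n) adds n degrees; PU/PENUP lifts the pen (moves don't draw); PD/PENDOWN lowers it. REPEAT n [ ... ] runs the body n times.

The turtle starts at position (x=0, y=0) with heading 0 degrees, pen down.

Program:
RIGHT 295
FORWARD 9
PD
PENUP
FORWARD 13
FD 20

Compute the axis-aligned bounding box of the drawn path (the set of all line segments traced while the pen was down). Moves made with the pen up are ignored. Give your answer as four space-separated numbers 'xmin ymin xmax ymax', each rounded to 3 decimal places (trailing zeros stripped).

Answer: 0 0 3.804 8.157

Derivation:
Executing turtle program step by step:
Start: pos=(0,0), heading=0, pen down
RT 295: heading 0 -> 65
FD 9: (0,0) -> (3.804,8.157) [heading=65, draw]
PD: pen down
PU: pen up
FD 13: (3.804,8.157) -> (9.298,19.939) [heading=65, move]
FD 20: (9.298,19.939) -> (17.75,38.065) [heading=65, move]
Final: pos=(17.75,38.065), heading=65, 1 segment(s) drawn

Segment endpoints: x in {0, 3.804}, y in {0, 8.157}
xmin=0, ymin=0, xmax=3.804, ymax=8.157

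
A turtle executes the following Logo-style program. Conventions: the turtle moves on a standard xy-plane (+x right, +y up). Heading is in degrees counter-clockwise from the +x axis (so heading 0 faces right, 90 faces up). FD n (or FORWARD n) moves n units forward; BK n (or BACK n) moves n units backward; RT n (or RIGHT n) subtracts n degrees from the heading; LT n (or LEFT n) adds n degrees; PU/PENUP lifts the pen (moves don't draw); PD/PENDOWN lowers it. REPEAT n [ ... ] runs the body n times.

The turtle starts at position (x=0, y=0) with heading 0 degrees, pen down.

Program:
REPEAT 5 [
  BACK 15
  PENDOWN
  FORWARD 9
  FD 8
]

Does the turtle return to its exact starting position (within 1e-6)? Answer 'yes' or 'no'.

Executing turtle program step by step:
Start: pos=(0,0), heading=0, pen down
REPEAT 5 [
  -- iteration 1/5 --
  BK 15: (0,0) -> (-15,0) [heading=0, draw]
  PD: pen down
  FD 9: (-15,0) -> (-6,0) [heading=0, draw]
  FD 8: (-6,0) -> (2,0) [heading=0, draw]
  -- iteration 2/5 --
  BK 15: (2,0) -> (-13,0) [heading=0, draw]
  PD: pen down
  FD 9: (-13,0) -> (-4,0) [heading=0, draw]
  FD 8: (-4,0) -> (4,0) [heading=0, draw]
  -- iteration 3/5 --
  BK 15: (4,0) -> (-11,0) [heading=0, draw]
  PD: pen down
  FD 9: (-11,0) -> (-2,0) [heading=0, draw]
  FD 8: (-2,0) -> (6,0) [heading=0, draw]
  -- iteration 4/5 --
  BK 15: (6,0) -> (-9,0) [heading=0, draw]
  PD: pen down
  FD 9: (-9,0) -> (0,0) [heading=0, draw]
  FD 8: (0,0) -> (8,0) [heading=0, draw]
  -- iteration 5/5 --
  BK 15: (8,0) -> (-7,0) [heading=0, draw]
  PD: pen down
  FD 9: (-7,0) -> (2,0) [heading=0, draw]
  FD 8: (2,0) -> (10,0) [heading=0, draw]
]
Final: pos=(10,0), heading=0, 15 segment(s) drawn

Start position: (0, 0)
Final position: (10, 0)
Distance = 10; >= 1e-6 -> NOT closed

Answer: no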